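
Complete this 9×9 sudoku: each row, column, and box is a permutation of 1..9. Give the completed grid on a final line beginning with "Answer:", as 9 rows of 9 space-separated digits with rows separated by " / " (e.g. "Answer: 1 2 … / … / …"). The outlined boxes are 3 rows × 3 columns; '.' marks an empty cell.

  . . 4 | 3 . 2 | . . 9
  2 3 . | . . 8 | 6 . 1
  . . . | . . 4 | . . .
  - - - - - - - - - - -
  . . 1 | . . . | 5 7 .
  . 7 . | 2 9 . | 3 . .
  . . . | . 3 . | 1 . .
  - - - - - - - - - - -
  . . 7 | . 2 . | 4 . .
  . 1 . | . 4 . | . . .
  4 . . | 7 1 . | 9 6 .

Step 1. [r4c6∈{6}] r4c6 has the single candidate 6 ⇒ r4c6=6.
Step 2. [r6c8∈{2,4,8,9}] r6c8 is the only open cell in col 8 admitting 9. So r6c8=9.
Step 3. [r4c5∈{8}] only 8 remains possible at r4c5 ⇒ r4c5=8.
Step 4. [r1c1∈{1,5,6,7,8}] r1c1 is the only open cell in row 1 admitting 1 ⇒ r1c1=1.
Step 5. [r3c1∈{5,6,7,8,9}] 7 has one home in col 1: r3c1. So r3c1=7.
Step 6. [r8c9∈{2,3,5,7,8}] in col 9, 7 fits only at r8c9 ⇒ r8c9=7.
Step 7. [r4c4∈{4}] only 4 remains possible at r4c4, so r4c4=4.
Step 8. [r6c4∈{5}] r6c4's peers cover all but 5. So r6c4=5.
Step 9. [r2c4∈{9}] nothing but 9 survives at r2c4. So r2c4=9.
Step 10. [r2c3∈{5}] r2c3's peers cover all but 5. So r2c3=5.
Step 11. [r4c9∈{2}] nothing but 2 survives at r4c9, so r4c9=2.
Step 12. [r6c2∈{2,4,6,8}] 4 has one home in col 2: r6c2. So r6c2=4.
Step 13. [r6c3∈{2,6,8}] r6c3 is the only open cell in row 6 admitting 2. So r6c3=2.
Step 14. [r5c1∈{5,6,8}] 5 has one home in row 5: r5c1. So r5c1=5.
Step 15. [r4c2∈{9}] nothing but 9 survives at r4c2. So r4c2=9.
Step 16. [r7c8∈{1,3,5,8}] row 7 places 1 nowhere but r7c8. So r7c8=1.
Step 17. [r5c9∈{4,6,8}] in col 9, 4 fits only at r5c9. So r5c9=4.
Step 18. [r5c8∈{8}] only 8 remains possible at r5c8. So r5c8=8.
Step 19. [r1c8∈{5}] only 5 remains possible at r1c8 ⇒ r1c8=5.
Step 20. [r8c6∈{3,5,9}] row 8 places 5 nowhere but r8c6, so r8c6=5.
Step 21. [r3c3∈{6,8,9}] across row 3, 9 lands solely at r3c3 ⇒ r3c3=9.
Step 22. [r8c1∈{3,6,8,9}] across row 8, 9 lands solely at r8c1 ⇒ r8c1=9.
Step 23. [r9c6∈{3}] nothing but 3 survives at r9c6, so r9c6=3.
Step 24. [r9c3∈{8}] only 8 remains possible at r9c3 ⇒ r9c3=8.
Step 25. [r8c3∈{3,6}] in col 3, 3 fits only at r8c3, so r8c3=3.
Step 26. [r7c1∈{6}] nothing but 6 survives at r7c1. So r7c1=6.
Step 27. [r7c9∈{3,5,8}] 3 has one home in row 7: r7c9, so r7c9=3.
Step 28. [r8c7∈{2,8}] 8 has one home in box 9: r8c7. So r8c7=8.
Step 29. [r1c2∈{6,8}] across row 1, 8 lands solely at r1c2 ⇒ r1c2=8.
Step 30. [r1c5∈{6,7}] r1c5 is the only open cell in row 1 admitting 6. So r1c5=6.
Step 31. [r9c9∈{5}] r9c9's peers cover all but 5 ⇒ r9c9=5.
Step 32. [r3c7∈{2}] r3c7 has the single candidate 2. So r3c7=2.
Step 33. [r2c8∈{4}] r2c8 has the single candidate 4 ⇒ r2c8=4.
Step 34. [r1c7∈{7}] r1c7 has the single candidate 7 ⇒ r1c7=7.
Step 35. [r6c9∈{6}] only 6 remains possible at r6c9 ⇒ r6c9=6.
Step 36. [r2c5∈{7}] r2c5 has the single candidate 7 ⇒ r2c5=7.
Step 37. [r3c2∈{6}] r3c2 is down to just 6, so r3c2=6.
Step 38. [r9c2∈{2}] nothing but 2 survives at r9c2, so r9c2=2.
Step 39. [r3c5∈{5}] r3c5's peers cover all but 5 ⇒ r3c5=5.
Step 40. [r3c9∈{8}] r3c9 is down to just 8. So r3c9=8.
Step 41. [r3c8∈{3}] nothing but 3 survives at r3c8, so r3c8=3.
Step 42. [r4c1∈{3}] r4c1 has the single candidate 3 ⇒ r4c1=3.
Step 43. [r5c6∈{1}] r5c6 has the single candidate 1, so r5c6=1.
Step 44. [r7c6∈{9}] nothing but 9 survives at r7c6. So r7c6=9.
Step 45. [r6c6∈{7}] r6c6 is down to just 7 ⇒ r6c6=7.
Step 46. [r7c2∈{5}] r7c2 has the single candidate 5 ⇒ r7c2=5.
Step 47. [r5c3∈{6}] only 6 remains possible at r5c3, so r5c3=6.
Step 48. [r3c4∈{1}] nothing but 1 survives at r3c4 ⇒ r3c4=1.
Step 49. [r6c1∈{8}] r6c1's peers cover all but 8, so r6c1=8.
Step 50. [r8c4∈{6}] r8c4 is down to just 6. So r8c4=6.
Step 51. [r7c4∈{8}] r7c4 is down to just 8 ⇒ r7c4=8.
Step 52. [r8c8∈{2}] only 2 remains possible at r8c8 ⇒ r8c8=2.

Answer: 1 8 4 3 6 2 7 5 9 / 2 3 5 9 7 8 6 4 1 / 7 6 9 1 5 4 2 3 8 / 3 9 1 4 8 6 5 7 2 / 5 7 6 2 9 1 3 8 4 / 8 4 2 5 3 7 1 9 6 / 6 5 7 8 2 9 4 1 3 / 9 1 3 6 4 5 8 2 7 / 4 2 8 7 1 3 9 6 5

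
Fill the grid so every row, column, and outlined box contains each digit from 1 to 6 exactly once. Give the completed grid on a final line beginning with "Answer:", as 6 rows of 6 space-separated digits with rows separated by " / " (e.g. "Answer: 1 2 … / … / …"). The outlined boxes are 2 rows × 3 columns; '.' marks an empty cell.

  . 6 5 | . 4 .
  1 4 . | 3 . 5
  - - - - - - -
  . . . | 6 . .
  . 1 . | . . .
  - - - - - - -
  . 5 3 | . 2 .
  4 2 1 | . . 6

Step 1. [r3c2∈{3}] nothing but 3 survives at r3c2, so r3c2=3.
Step 2. [r4c6∈{2,3,4}] r4c6 is the only open cell in col 6 admitting 3, so r4c6=3.
Step 3. [r4c5∈{5}] r4c5's peers cover all but 5, so r4c5=5.
Step 4. [r4c3∈{2,4,6}] in col 3, 6 fits only at r4c3, so r4c3=6.
Step 5. [r4c1∈{2}] r4c1 has the single candidate 2 ⇒ r4c1=2.
Step 6. [r3c6∈{1,2,4}] r3c6 is the only open cell in row 3 admitting 2 ⇒ r3c6=2.
Step 7. [r5c6∈{1,4}] in col 6, 4 fits only at r5c6, so r5c6=4.
Step 8. [r5c4∈{1}] only 1 remains possible at r5c4, so r5c4=1.
Step 9. [r1c6∈{1}] only 1 remains possible at r1c6, so r1c6=1.
Step 10. [r6c5∈{3}] r6c5 is down to just 3, so r6c5=3.
Step 11. [r2c5∈{6}] only 6 remains possible at r2c5 ⇒ r2c5=6.
Step 12. [r6c4∈{5}] r6c4 is down to just 5 ⇒ r6c4=5.
Step 13. [r5c1∈{6}] r5c1's peers cover all but 6. So r5c1=6.
Step 14. [r2c3∈{2}] r2c3's peers cover all but 2, so r2c3=2.
Step 15. [r3c5∈{1}] r3c5 is down to just 1, so r3c5=1.
Step 16. [r4c4∈{4}] only 4 remains possible at r4c4, so r4c4=4.
Step 17. [r1c1∈{3}] only 3 remains possible at r1c1. So r1c1=3.
Step 18. [r1c4∈{2}] r1c4 is down to just 2 ⇒ r1c4=2.
Step 19. [r3c3∈{4}] r3c3 has the single candidate 4. So r3c3=4.
Step 20. [r3c1∈{5}] only 5 remains possible at r3c1. So r3c1=5.

Answer: 3 6 5 2 4 1 / 1 4 2 3 6 5 / 5 3 4 6 1 2 / 2 1 6 4 5 3 / 6 5 3 1 2 4 / 4 2 1 5 3 6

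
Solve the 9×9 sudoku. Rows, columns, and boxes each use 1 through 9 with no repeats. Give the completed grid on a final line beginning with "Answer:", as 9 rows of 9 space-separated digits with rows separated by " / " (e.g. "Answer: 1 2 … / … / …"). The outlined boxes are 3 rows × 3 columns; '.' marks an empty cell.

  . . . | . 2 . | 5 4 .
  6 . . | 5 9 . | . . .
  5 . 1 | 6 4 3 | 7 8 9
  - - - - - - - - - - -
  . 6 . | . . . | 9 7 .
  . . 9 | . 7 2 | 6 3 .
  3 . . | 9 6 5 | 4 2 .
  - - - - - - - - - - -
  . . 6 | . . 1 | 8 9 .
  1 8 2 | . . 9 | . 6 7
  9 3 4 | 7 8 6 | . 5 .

Step 1. [r4c6∈{4,8}] r4c6 is the only open cell in col 6 admitting 4 ⇒ r4c6=4.
Step 2. [r4c5∈{1,3}] col 5 places 1 nowhere but r4c5. So r4c5=1.
Step 3. [r8c7∈{3}] nothing but 3 survives at r8c7 ⇒ r8c7=3.
Step 4. [r5c4∈{8}] r5c4's peers cover all but 8. So r5c4=8.
Step 5. [r7c4∈{2,3,4}] in col 4, 2 fits only at r7c4 ⇒ r7c4=2.
Step 6. [r4c3∈{5,8}] in col 3, 5 fits only at r4c3, so r4c3=5.
Step 7. [r2c8∈{1}] only 1 remains possible at r2c8 ⇒ r2c8=1.
Step 8. [r2c7∈{2}] only 2 remains possible at r2c7. So r2c7=2.
Step 9. [r2c9∈{3}] only 3 remains possible at r2c9 ⇒ r2c9=3.
Step 10. [r7c2∈{5,7}] across col 2, 5 lands solely at r7c2, so r7c2=5.
Step 11. [r2c2∈{4,7}] r2c2 is the only open cell in row 2 admitting 4 ⇒ r2c2=4.
Step 12. [r5c2∈{1}] r5c2's peers cover all but 1 ⇒ r5c2=1.
Step 13. [r4c9∈{8}] r4c9 has the single candidate 8 ⇒ r4c9=8.
Step 14. [r1c1∈{7,8}] in col 1, 8 fits only at r1c1. So r1c1=8.
Step 15. [r2c3∈{7}] nothing but 7 survives at r2c3 ⇒ r2c3=7.
Step 16. [r6c9∈{1}] r6c9 is down to just 1. So r6c9=1.
Step 17. [r7c1∈{7}] r7c1's peers cover all but 7 ⇒ r7c1=7.
Step 18. [r9c9∈{2}] r9c9's peers cover all but 2. So r9c9=2.
Step 19. [r5c1∈{4}] r5c1 is down to just 4 ⇒ r5c1=4.
Step 20. [r1c3∈{3}] r1c3 is down to just 3, so r1c3=3.
Step 21. [r1c9∈{6}] nothing but 6 survives at r1c9 ⇒ r1c9=6.
Step 22. [r4c1∈{2}] only 2 remains possible at r4c1 ⇒ r4c1=2.
Step 23. [r4c4∈{3}] nothing but 3 survives at r4c4 ⇒ r4c4=3.
Step 24. [r1c4∈{1}] r1c4 has the single candidate 1. So r1c4=1.
Step 25. [r8c5∈{5}] r8c5 has the single candidate 5, so r8c5=5.
Step 26. [r5c9∈{5}] r5c9 has the single candidate 5 ⇒ r5c9=5.
Step 27. [r1c2∈{9}] r1c2 is down to just 9 ⇒ r1c2=9.
Step 28. [r6c2∈{7}] r6c2's peers cover all but 7. So r6c2=7.
Step 29. [r3c2∈{2}] r3c2's peers cover all but 2. So r3c2=2.
Step 30. [r9c7∈{1}] nothing but 1 survives at r9c7 ⇒ r9c7=1.
Step 31. [r7c5∈{3}] nothing but 3 survives at r7c5 ⇒ r7c5=3.
Step 32. [r7c9∈{4}] only 4 remains possible at r7c9 ⇒ r7c9=4.
Step 33. [r8c4∈{4}] r8c4's peers cover all but 4 ⇒ r8c4=4.
Step 34. [r1c6∈{7}] only 7 remains possible at r1c6 ⇒ r1c6=7.
Step 35. [r6c3∈{8}] only 8 remains possible at r6c3, so r6c3=8.
Step 36. [r2c6∈{8}] r2c6 has the single candidate 8, so r2c6=8.

Answer: 8 9 3 1 2 7 5 4 6 / 6 4 7 5 9 8 2 1 3 / 5 2 1 6 4 3 7 8 9 / 2 6 5 3 1 4 9 7 8 / 4 1 9 8 7 2 6 3 5 / 3 7 8 9 6 5 4 2 1 / 7 5 6 2 3 1 8 9 4 / 1 8 2 4 5 9 3 6 7 / 9 3 4 7 8 6 1 5 2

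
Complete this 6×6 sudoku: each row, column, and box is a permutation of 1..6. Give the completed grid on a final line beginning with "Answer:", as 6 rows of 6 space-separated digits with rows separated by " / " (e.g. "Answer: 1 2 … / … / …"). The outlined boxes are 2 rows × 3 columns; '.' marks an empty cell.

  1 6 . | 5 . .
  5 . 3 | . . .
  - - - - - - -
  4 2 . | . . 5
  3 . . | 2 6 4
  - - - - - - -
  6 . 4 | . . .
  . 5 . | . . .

Step 1. [r1c5∈{2,3,4}] across row 1, 4 lands solely at r1c5, so r1c5=4.
Step 2. [r5c2∈{1,3}] across col 2, 3 lands solely at r5c2, so r5c2=3.
Step 3. [r5c4∈{1}] only 1 remains possible at r5c4. So r5c4=1.
Step 4. [r5c6∈{2}] nothing but 2 survives at r5c6. So r5c6=2.
Step 5. [r3c5∈{1,3}] in box 4, 1 fits only at r3c5, so r3c5=1.
Step 6. [r6c3∈{1,2}] r6c3 is the only open cell in row 6 admitting 1 ⇒ r6c3=1.
Step 7. [r6c5∈{3}] only 3 remains possible at r6c5, so r6c5=3.
Step 8. [r6c6∈{6}] nothing but 6 survives at r6c6, so r6c6=6.
Step 9. [r1c6∈{3}] r1c6's peers cover all but 3, so r1c6=3.
Step 10. [r3c4∈{3}] r3c4 is down to just 3, so r3c4=3.
Step 11. [r2c5∈{2}] only 2 remains possible at r2c5 ⇒ r2c5=2.
Step 12. [r2c4∈{6}] nothing but 6 survives at r2c4. So r2c4=6.
Step 13. [r1c3∈{2}] only 2 remains possible at r1c3, so r1c3=2.
Step 14. [r2c2∈{4}] only 4 remains possible at r2c2 ⇒ r2c2=4.
Step 15. [r6c4∈{4}] nothing but 4 survives at r6c4. So r6c4=4.
Step 16. [r4c2∈{1}] r4c2 has the single candidate 1. So r4c2=1.
Step 17. [r6c1∈{2}] r6c1 has the single candidate 2, so r6c1=2.
Step 18. [r2c6∈{1}] nothing but 1 survives at r2c6 ⇒ r2c6=1.
Step 19. [r3c3∈{6}] r3c3's peers cover all but 6. So r3c3=6.
Step 20. [r5c5∈{5}] nothing but 5 survives at r5c5, so r5c5=5.
Step 21. [r4c3∈{5}] only 5 remains possible at r4c3. So r4c3=5.

Answer: 1 6 2 5 4 3 / 5 4 3 6 2 1 / 4 2 6 3 1 5 / 3 1 5 2 6 4 / 6 3 4 1 5 2 / 2 5 1 4 3 6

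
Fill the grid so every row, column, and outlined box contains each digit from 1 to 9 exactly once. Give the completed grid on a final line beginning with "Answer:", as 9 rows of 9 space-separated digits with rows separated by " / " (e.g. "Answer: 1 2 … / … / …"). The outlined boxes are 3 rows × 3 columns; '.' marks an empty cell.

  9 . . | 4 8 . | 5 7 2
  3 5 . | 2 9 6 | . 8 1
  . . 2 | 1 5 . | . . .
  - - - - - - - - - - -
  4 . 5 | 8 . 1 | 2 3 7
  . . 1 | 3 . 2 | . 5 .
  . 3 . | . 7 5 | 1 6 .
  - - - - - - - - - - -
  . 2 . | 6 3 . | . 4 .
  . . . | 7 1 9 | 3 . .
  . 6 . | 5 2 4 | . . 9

Step 1. [r2c3∈{4,7}] across row 2, 7 lands solely at r2c3, so r2c3=7.
Step 2. [r6c9∈{4,8}] across row 6, 4 lands solely at r6c9, so r6c9=4.
Step 3. [r5c9∈{8}] only 8 remains possible at r5c9 ⇒ r5c9=8.
Step 4. [r3c7∈{4,6,9}] col 7 places 6 nowhere but r3c7, so r3c7=6.
Step 5. [r3c1∈{8}] r3c1 is down to just 8. So r3c1=8.
Step 6. [r6c3∈{8,9}] r6c3 is the only open cell in row 6 admitting 8, so r6c3=8.
Step 7. [r7c1∈{1,5,7}] 1 has one home in row 7: r7c1 ⇒ r7c1=1.
Step 8. [r9c7∈{7,8}] in row 9, 8 fits only at r9c7 ⇒ r9c7=8.
Step 9. [r5c2∈{7,9}] col 2 places 7 nowhere but r5c2, so r5c2=7.
Step 10. [r3c2∈{4}] r3c2's peers cover all but 4. So r3c2=4.
Step 11. [r3c6∈{3,7}] across row 3, 7 lands solely at r3c6. So r3c6=7.
Step 12. [r8c9∈{5,6}] 6 has one home in row 8: r8c9 ⇒ r8c9=6.
Step 13. [r5c5∈{4,6}] across row 5, 4 lands solely at r5c5 ⇒ r5c5=4.
Step 14. [r1c2∈{1}] r1c2's peers cover all but 1, so r1c2=1.
Step 15. [r8c8∈{2}] only 2 remains possible at r8c8. So r8c8=2.
Step 16. [r6c4∈{9}] only 9 remains possible at r6c4, so r6c4=9.
Step 17. [r6c1∈{2}] only 2 remains possible at r6c1. So r6c1=2.
Step 18. [r3c8∈{9}] nothing but 9 survives at r3c8 ⇒ r3c8=9.
Step 19. [r7c7∈{7}] r7c7's peers cover all but 7. So r7c7=7.
Step 20. [r4c5∈{6}] r4c5 has the single candidate 6. So r4c5=6.
Step 21. [r8c1∈{5}] nothing but 5 survives at r8c1 ⇒ r8c1=5.
Step 22. [r7c3∈{9}] r7c3's peers cover all but 9 ⇒ r7c3=9.
Step 23. [r9c3∈{3}] only 3 remains possible at r9c3, so r9c3=3.
Step 24. [r7c6∈{8}] r7c6 has the single candidate 8, so r7c6=8.
Step 25. [r9c8∈{1}] only 1 remains possible at r9c8. So r9c8=1.
Step 26. [r7c9∈{5}] nothing but 5 survives at r7c9, so r7c9=5.
Step 27. [r4c2∈{9}] r4c2's peers cover all but 9. So r4c2=9.
Step 28. [r8c2∈{8}] r8c2's peers cover all but 8. So r8c2=8.
Step 29. [r5c1∈{6}] r5c1's peers cover all but 6 ⇒ r5c1=6.
Step 30. [r2c7∈{4}] r2c7 is down to just 4. So r2c7=4.
Step 31. [r8c3∈{4}] r8c3 is down to just 4, so r8c3=4.
Step 32. [r1c3∈{6}] r1c3 is down to just 6 ⇒ r1c3=6.
Step 33. [r9c1∈{7}] r9c1 has the single candidate 7, so r9c1=7.
Step 34. [r3c9∈{3}] r3c9 has the single candidate 3, so r3c9=3.
Step 35. [r1c6∈{3}] only 3 remains possible at r1c6. So r1c6=3.
Step 36. [r5c7∈{9}] r5c7 has the single candidate 9, so r5c7=9.

Answer: 9 1 6 4 8 3 5 7 2 / 3 5 7 2 9 6 4 8 1 / 8 4 2 1 5 7 6 9 3 / 4 9 5 8 6 1 2 3 7 / 6 7 1 3 4 2 9 5 8 / 2 3 8 9 7 5 1 6 4 / 1 2 9 6 3 8 7 4 5 / 5 8 4 7 1 9 3 2 6 / 7 6 3 5 2 4 8 1 9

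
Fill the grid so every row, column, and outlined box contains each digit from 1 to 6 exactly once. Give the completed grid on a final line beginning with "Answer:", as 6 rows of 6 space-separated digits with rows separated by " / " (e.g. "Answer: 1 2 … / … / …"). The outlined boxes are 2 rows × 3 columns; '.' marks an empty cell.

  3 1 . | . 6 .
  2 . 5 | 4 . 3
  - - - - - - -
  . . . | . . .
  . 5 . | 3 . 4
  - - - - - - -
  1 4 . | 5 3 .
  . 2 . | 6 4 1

Step 1. [r3c6∈{2,5,6}] col 6 places 6 nowhere but r3c6. So r3c6=6.
Step 2. [r3c4∈{1,2}] r3c4 is the only open cell in col 4 admitting 1 ⇒ r3c4=1.
Step 3. [r4c5∈{2}] r4c5 has the single candidate 2. So r4c5=2.
Step 4. [r3c3∈{2,3,4}] r3c3 is the only open cell in row 3 admitting 2, so r3c3=2.
Step 5. [r5c3∈{6}] nothing but 6 survives at r5c3, so r5c3=6.
Step 6. [r1c4∈{2}] r1c4 has the single candidate 2, so r1c4=2.
Step 7. [r3c2∈{3}] r3c2 is down to just 3, so r3c2=3.
Step 8. [r2c5∈{1}] r2c5 has the single candidate 1, so r2c5=1.
Step 9. [r6c1∈{5}] r6c1 is down to just 5, so r6c1=5.
Step 10. [r6c3∈{3}] nothing but 3 survives at r6c3, so r6c3=3.
Step 11. [r4c1∈{6}] r4c1 has the single candidate 6, so r4c1=6.
Step 12. [r3c5∈{5}] nothing but 5 survives at r3c5, so r3c5=5.
Step 13. [r4c3∈{1}] r4c3 has the single candidate 1. So r4c3=1.
Step 14. [r5c6∈{2}] nothing but 2 survives at r5c6. So r5c6=2.
Step 15. [r3c1∈{4}] r3c1 is down to just 4 ⇒ r3c1=4.
Step 16. [r2c2∈{6}] r2c2's peers cover all but 6. So r2c2=6.
Step 17. [r1c6∈{5}] nothing but 5 survives at r1c6, so r1c6=5.
Step 18. [r1c3∈{4}] r1c3 has the single candidate 4. So r1c3=4.

Answer: 3 1 4 2 6 5 / 2 6 5 4 1 3 / 4 3 2 1 5 6 / 6 5 1 3 2 4 / 1 4 6 5 3 2 / 5 2 3 6 4 1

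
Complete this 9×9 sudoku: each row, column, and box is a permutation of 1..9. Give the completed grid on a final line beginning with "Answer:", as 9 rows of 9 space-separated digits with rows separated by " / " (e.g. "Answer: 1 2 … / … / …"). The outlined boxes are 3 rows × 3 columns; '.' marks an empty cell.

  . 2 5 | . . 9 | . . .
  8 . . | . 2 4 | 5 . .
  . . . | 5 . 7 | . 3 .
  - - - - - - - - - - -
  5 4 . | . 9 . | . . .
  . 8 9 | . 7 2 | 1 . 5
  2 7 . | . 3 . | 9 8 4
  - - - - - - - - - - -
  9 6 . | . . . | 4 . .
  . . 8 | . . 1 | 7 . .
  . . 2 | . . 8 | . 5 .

Step 1. [r5c8∈{6}] r5c8's peers cover all but 6. So r5c8=6.
Step 2. [r7c6∈{3,5}] in col 6, 3 fits only at r7c6 ⇒ r7c6=3.
Step 3. [r7c9∈{1,2,8}] 8 has one home in row 7: r7c9, so r7c9=8.
Step 4. [r3c3∈{1,4,6}] in col 3, 4 fits only at r3c3, so r3c3=4.
Step 5. [r4c6∈{6}] r4c6's peers cover all but 6 ⇒ r4c6=6.
Step 6. [r5c1∈{3}] r5c1 has the single candidate 3 ⇒ r5c1=3.
Step 7. [r2c3∈{1,3,6,7}] col 3 places 3 nowhere but r2c3, so r2c3=3.
Step 8. [r1c1∈{1,6,7}] across box 1, 7 lands solely at r1c1, so r1c1=7.
Step 9. [r6c4∈{1}] r6c4 is down to just 1, so r6c4=1.
Step 10. [r2c4∈{6}] r2c4 has the single candidate 6 ⇒ r2c4=6.
Step 11. [r8c1∈{4}] r8c1's peers cover all but 4, so r8c1=4.
Step 12. [r9c1∈{1}] only 1 remains possible at r9c1. So r9c1=1.
Step 13. [r9c2∈{3}] nothing but 3 survives at r9c2. So r9c2=3.
Step 14. [r9c7∈{6}] r9c7 has the single candidate 6, so r9c7=6.
Step 15. [r9c9∈{9}] r9c9's peers cover all but 9 ⇒ r9c9=9.
Step 16. [r8c8∈{2}] r8c8 is down to just 2 ⇒ r8c8=2.
Step 17. [r2c8∈{1,7,9}] r2c8 is the only open cell in col 8 admitting 9, so r2c8=9.
Step 18. [r1c7∈{8}] r1c7 has the single candidate 8. So r1c7=8.
Step 19. [r1c5∈{1}] r1c5 is down to just 1. So r1c5=1.
Step 20. [r3c7∈{2}] nothing but 2 survives at r3c7, so r3c7=2.
Step 21. [r2c9∈{1,7}] in row 2, 7 fits only at r2c9. So r2c9=7.
Step 22. [r3c9∈{1,6}] across col 9, 1 lands solely at r3c9, so r3c9=1.
Step 23. [r9c4∈{4,7}] 7 has one home in row 9: r9c4. So r9c4=7.
Step 24. [r8c2∈{5}] r8c2 has the single candidate 5, so r8c2=5.
Step 25. [r4c7∈{3}] r4c7 is down to just 3. So r4c7=3.
Step 26. [r3c1∈{6}] nothing but 6 survives at r3c1, so r3c1=6.
Step 27. [r8c9∈{3}] r8c9 has the single candidate 3 ⇒ r8c9=3.
Step 28. [r1c8∈{4}] nothing but 4 survives at r1c8 ⇒ r1c8=4.
Step 29. [r6c6∈{5}] r6c6's peers cover all but 5, so r6c6=5.
Step 30. [r5c4∈{4}] r5c4 has the single candidate 4. So r5c4=4.
Step 31. [r7c8∈{1}] nothing but 1 survives at r7c8, so r7c8=1.
Step 32. [r7c4∈{2}] r7c4 has the single candidate 2. So r7c4=2.
Step 33. [r3c2∈{9}] r3c2's peers cover all but 9 ⇒ r3c2=9.
Step 34. [r3c5∈{8}] r3c5 has the single candidate 8 ⇒ r3c5=8.
Step 35. [r4c8∈{7}] r4c8 is down to just 7 ⇒ r4c8=7.
Step 36. [r1c4∈{3}] r1c4 is down to just 3. So r1c4=3.
Step 37. [r8c5∈{6}] r8c5's peers cover all but 6, so r8c5=6.
Step 38. [r7c5∈{5}] nothing but 5 survives at r7c5. So r7c5=5.
Step 39. [r8c4∈{9}] r8c4's peers cover all but 9, so r8c4=9.
Step 40. [r2c2∈{1}] r2c2's peers cover all but 1, so r2c2=1.
Step 41. [r4c4∈{8}] only 8 remains possible at r4c4, so r4c4=8.
Step 42. [r4c9∈{2}] r4c9 is down to just 2 ⇒ r4c9=2.
Step 43. [r4c3∈{1}] only 1 remains possible at r4c3, so r4c3=1.
Step 44. [r9c5∈{4}] nothing but 4 survives at r9c5. So r9c5=4.
Step 45. [r7c3∈{7}] r7c3's peers cover all but 7, so r7c3=7.
Step 46. [r6c3∈{6}] r6c3's peers cover all but 6 ⇒ r6c3=6.
Step 47. [r1c9∈{6}] r1c9's peers cover all but 6 ⇒ r1c9=6.

Answer: 7 2 5 3 1 9 8 4 6 / 8 1 3 6 2 4 5 9 7 / 6 9 4 5 8 7 2 3 1 / 5 4 1 8 9 6 3 7 2 / 3 8 9 4 7 2 1 6 5 / 2 7 6 1 3 5 9 8 4 / 9 6 7 2 5 3 4 1 8 / 4 5 8 9 6 1 7 2 3 / 1 3 2 7 4 8 6 5 9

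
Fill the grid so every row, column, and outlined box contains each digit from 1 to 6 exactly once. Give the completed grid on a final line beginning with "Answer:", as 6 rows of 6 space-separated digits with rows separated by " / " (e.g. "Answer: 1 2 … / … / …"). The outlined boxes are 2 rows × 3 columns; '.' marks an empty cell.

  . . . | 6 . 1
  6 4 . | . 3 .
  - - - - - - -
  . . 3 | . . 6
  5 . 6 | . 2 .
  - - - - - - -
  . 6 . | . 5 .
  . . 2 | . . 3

Step 1. [r3c1∈{1,2,4}] in box 3, 4 fits only at r3c1 ⇒ r3c1=4.
Step 2. [r6c1∈{1}] nothing but 1 survives at r6c1, so r6c1=1.
Step 3. [r5c4∈{1,2,4}] row 5 places 1 nowhere but r5c4. So r5c4=1.
Step 4. [r6c4∈{4}] r6c4's peers cover all but 4, so r6c4=4.
Step 5. [r2c6∈{2,5}] in col 6, 5 fits only at r2c6, so r2c6=5.
Step 6. [r1c2∈{2,3,5}] col 2 places 3 nowhere but r1c2, so r1c2=3.
Step 7. [r4c2∈{1}] r4c2 is down to just 1, so r4c2=1.
Step 8. [r3c2∈{2}] r3c2 has the single candidate 2, so r3c2=2.
Step 9. [r5c6∈{2}] r5c6 has the single candidate 2 ⇒ r5c6=2.
Step 10. [r3c5∈{1}] r3c5's peers cover all but 1, so r3c5=1.
Step 11. [r4c4∈{3}] r4c4 is down to just 3 ⇒ r4c4=3.
Step 12. [r6c2∈{5}] only 5 remains possible at r6c2, so r6c2=5.
Step 13. [r4c6∈{4}] r4c6 has the single candidate 4. So r4c6=4.
Step 14. [r2c4∈{2}] r2c4's peers cover all but 2. So r2c4=2.
Step 15. [r2c3∈{1}] r2c3 is down to just 1. So r2c3=1.
Step 16. [r1c3∈{5}] nothing but 5 survives at r1c3. So r1c3=5.
Step 17. [r5c3∈{4}] r5c3 has the single candidate 4. So r5c3=4.
Step 18. [r5c1∈{3}] r5c1 has the single candidate 3 ⇒ r5c1=3.
Step 19. [r3c4∈{5}] r3c4 has the single candidate 5, so r3c4=5.
Step 20. [r1c5∈{4}] only 4 remains possible at r1c5, so r1c5=4.
Step 21. [r6c5∈{6}] r6c5 is down to just 6 ⇒ r6c5=6.
Step 22. [r1c1∈{2}] only 2 remains possible at r1c1, so r1c1=2.

Answer: 2 3 5 6 4 1 / 6 4 1 2 3 5 / 4 2 3 5 1 6 / 5 1 6 3 2 4 / 3 6 4 1 5 2 / 1 5 2 4 6 3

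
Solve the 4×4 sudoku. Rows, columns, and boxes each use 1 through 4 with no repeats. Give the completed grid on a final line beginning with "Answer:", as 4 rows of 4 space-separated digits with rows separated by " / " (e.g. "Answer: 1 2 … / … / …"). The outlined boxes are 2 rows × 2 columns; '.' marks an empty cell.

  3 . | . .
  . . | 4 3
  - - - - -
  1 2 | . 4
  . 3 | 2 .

Step 1. [r1c3∈{1}] r1c3 is down to just 1 ⇒ r1c3=1.
Step 2. [r1c2∈{4}] nothing but 4 survives at r1c2. So r1c2=4.
Step 3. [r4c1∈{4}] r4c1 has the single candidate 4. So r4c1=4.
Step 4. [r2c2∈{1}] nothing but 1 survives at r2c2, so r2c2=1.
Step 5. [r1c4∈{2}] r1c4 is down to just 2, so r1c4=2.
Step 6. [r3c3∈{3}] r3c3's peers cover all but 3 ⇒ r3c3=3.
Step 7. [r2c1∈{2}] r2c1 is down to just 2 ⇒ r2c1=2.
Step 8. [r4c4∈{1}] r4c4's peers cover all but 1, so r4c4=1.

Answer: 3 4 1 2 / 2 1 4 3 / 1 2 3 4 / 4 3 2 1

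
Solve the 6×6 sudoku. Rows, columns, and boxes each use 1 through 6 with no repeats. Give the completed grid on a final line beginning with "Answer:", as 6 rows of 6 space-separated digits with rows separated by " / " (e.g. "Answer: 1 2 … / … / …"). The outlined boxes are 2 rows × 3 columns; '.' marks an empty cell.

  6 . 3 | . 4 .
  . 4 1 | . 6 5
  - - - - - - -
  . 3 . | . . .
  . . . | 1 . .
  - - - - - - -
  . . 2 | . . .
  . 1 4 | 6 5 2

Step 1. [r2c1∈{2}] r2c1 has the single candidate 2. So r2c1=2.
Step 2. [r3c4∈{2,4,5}] r3c4 is the only open cell in col 4 admitting 5 ⇒ r3c4=5.
Step 3. [r3c3∈{6}] only 6 remains possible at r3c3 ⇒ r3c3=6.
Step 4. [r3c6∈{4}] r3c6 has the single candidate 4, so r3c6=4.
Step 5. [r4c3∈{5}] r4c3 has the single candidate 5. So r4c3=5.
Step 6. [r5c1∈{3,5}] col 1 places 5 nowhere but r5c1, so r5c1=5.
Step 7. [r5c5∈{1,3}] 1 has one home in col 5: r5c5 ⇒ r5c5=1.
Step 8. [r4c5∈{2,3}] col 5 places 3 nowhere but r4c5 ⇒ r4c5=3.
Step 9. [r2c4∈{3}] r2c4 is down to just 3, so r2c4=3.
Step 10. [r1c6∈{1}] r1c6 is down to just 1 ⇒ r1c6=1.
Step 11. [r4c2∈{2}] r4c2 has the single candidate 2. So r4c2=2.
Step 12. [r6c1∈{3}] nothing but 3 survives at r6c1, so r6c1=3.
Step 13. [r5c2∈{6}] r5c2 is down to just 6. So r5c2=6.
Step 14. [r5c4∈{4}] only 4 remains possible at r5c4, so r5c4=4.
Step 15. [r3c1∈{1}] only 1 remains possible at r3c1. So r3c1=1.
Step 16. [r1c4∈{2}] r1c4's peers cover all but 2. So r1c4=2.
Step 17. [r5c6∈{3}] only 3 remains possible at r5c6 ⇒ r5c6=3.
Step 18. [r4c1∈{4}] nothing but 4 survives at r4c1, so r4c1=4.
Step 19. [r3c5∈{2}] only 2 remains possible at r3c5. So r3c5=2.
Step 20. [r4c6∈{6}] nothing but 6 survives at r4c6, so r4c6=6.
Step 21. [r1c2∈{5}] r1c2 is down to just 5. So r1c2=5.

Answer: 6 5 3 2 4 1 / 2 4 1 3 6 5 / 1 3 6 5 2 4 / 4 2 5 1 3 6 / 5 6 2 4 1 3 / 3 1 4 6 5 2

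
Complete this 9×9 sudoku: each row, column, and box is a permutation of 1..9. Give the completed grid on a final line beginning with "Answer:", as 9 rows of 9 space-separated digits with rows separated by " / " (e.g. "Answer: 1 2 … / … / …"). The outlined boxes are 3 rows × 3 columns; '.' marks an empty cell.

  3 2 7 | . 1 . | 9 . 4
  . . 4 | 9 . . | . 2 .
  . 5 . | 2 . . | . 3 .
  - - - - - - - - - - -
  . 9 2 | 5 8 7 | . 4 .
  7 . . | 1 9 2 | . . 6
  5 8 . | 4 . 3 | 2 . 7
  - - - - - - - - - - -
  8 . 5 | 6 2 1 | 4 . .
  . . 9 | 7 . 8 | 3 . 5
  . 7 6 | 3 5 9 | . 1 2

Step 1. [r2c2∈{1,6}] in col 2, 6 fits only at r2c2, so r2c2=6.
Step 2. [r3c7∈{1,6,7,8}] in col 7, 6 fits only at r3c7, so r3c7=6.
Step 3. [r2c1∈{1}] only 1 remains possible at r2c1 ⇒ r2c1=1.
Step 4. [r8c5∈{4}] nothing but 4 survives at r8c5, so r8c5=4.
Step 5. [r2c7∈{5,7,8}] across col 7, 7 lands solely at r2c7 ⇒ r2c7=7.
Step 6. [r1c8∈{5,8}] in box 3, 5 fits only at r1c8, so r1c8=5.
Step 7. [r3c9∈{1,8}] 1 has one home in row 3: r3c9. So r3c9=1.
Step 8. [r5c8∈{8}] nothing but 8 survives at r5c8, so r5c8=8.
Step 9. [r5c2∈{3,4}] in row 5, 4 fits only at r5c2 ⇒ r5c2=4.
Step 10. [r7c9∈{9}] nothing but 9 survives at r7c9. So r7c9=9.
Step 11. [r9c1∈{4}] nothing but 4 survives at r9c1 ⇒ r9c1=4.
Step 12. [r1c4∈{8}] r1c4 has the single candidate 8. So r1c4=8.
Step 13. [r4c7∈{1}] only 1 remains possible at r4c7, so r4c7=1.
Step 14. [r7c2∈{3}] r7c2 is down to just 3. So r7c2=3.
Step 15. [r3c5∈{7}] r3c5 is down to just 7 ⇒ r3c5=7.
Step 16. [r5c7∈{5}] r5c7's peers cover all but 5. So r5c7=5.
Step 17. [r6c3∈{1}] r6c3 has the single candidate 1 ⇒ r6c3=1.
Step 18. [r5c3∈{3}] r5c3 has the single candidate 3 ⇒ r5c3=3.
Step 19. [r8c2∈{1}] nothing but 1 survives at r8c2. So r8c2=1.
Step 20. [r6c5∈{6}] only 6 remains possible at r6c5. So r6c5=6.
Step 21. [r2c9∈{8}] r2c9 has the single candidate 8. So r2c9=8.
Step 22. [r8c1∈{2}] r8c1 has the single candidate 2 ⇒ r8c1=2.
Step 23. [r3c6∈{4}] nothing but 4 survives at r3c6. So r3c6=4.
Step 24. [r1c6∈{6}] r1c6 has the single candidate 6. So r1c6=6.
Step 25. [r6c8∈{9}] r6c8 has the single candidate 9 ⇒ r6c8=9.
Step 26. [r7c8∈{7}] nothing but 7 survives at r7c8 ⇒ r7c8=7.
Step 27. [r4c9∈{3}] r4c9 is down to just 3. So r4c9=3.
Step 28. [r9c7∈{8}] r9c7 is down to just 8. So r9c7=8.
Step 29. [r4c1∈{6}] nothing but 6 survives at r4c1, so r4c1=6.
Step 30. [r2c5∈{3}] r2c5 has the single candidate 3. So r2c5=3.
Step 31. [r3c1∈{9}] r3c1 is down to just 9 ⇒ r3c1=9.
Step 32. [r2c6∈{5}] r2c6 is down to just 5, so r2c6=5.
Step 33. [r3c3∈{8}] r3c3 is down to just 8 ⇒ r3c3=8.
Step 34. [r8c8∈{6}] r8c8's peers cover all but 6 ⇒ r8c8=6.

Answer: 3 2 7 8 1 6 9 5 4 / 1 6 4 9 3 5 7 2 8 / 9 5 8 2 7 4 6 3 1 / 6 9 2 5 8 7 1 4 3 / 7 4 3 1 9 2 5 8 6 / 5 8 1 4 6 3 2 9 7 / 8 3 5 6 2 1 4 7 9 / 2 1 9 7 4 8 3 6 5 / 4 7 6 3 5 9 8 1 2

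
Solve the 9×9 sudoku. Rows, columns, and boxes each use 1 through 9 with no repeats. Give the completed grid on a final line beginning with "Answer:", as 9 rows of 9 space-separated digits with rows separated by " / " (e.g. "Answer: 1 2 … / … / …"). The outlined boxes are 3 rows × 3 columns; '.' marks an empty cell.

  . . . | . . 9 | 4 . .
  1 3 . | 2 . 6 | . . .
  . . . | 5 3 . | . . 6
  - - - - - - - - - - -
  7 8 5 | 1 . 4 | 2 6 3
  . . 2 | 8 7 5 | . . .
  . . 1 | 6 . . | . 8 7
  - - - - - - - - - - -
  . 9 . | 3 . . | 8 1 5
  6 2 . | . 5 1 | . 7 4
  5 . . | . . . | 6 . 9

Step 1. [r7c1∈{4}] nothing but 4 survives at r7c1. So r7c1=4.
Step 2. [r7c3∈{7}] r7c3 is down to just 7, so r7c3=7.
Step 3. [r1c9∈{1,2,8}] 2 has one home in col 9: r1c9. So r1c9=2.
Step 4. [r3c8∈{9}] nothing but 9 survives at r3c8 ⇒ r3c8=9.
Step 5. [r1c1∈{8}] only 8 remains possible at r1c1. So r1c1=8.
Step 6. [r7c6∈{2}] nothing but 2 survives at r7c6. So r7c6=2.
Step 7. [r3c6∈{7,8}] row 3 places 8 nowhere but r3c6. So r3c6=8.
Step 8. [r1c2∈{5,6,7}] across col 2, 5 lands solely at r1c2 ⇒ r1c2=5.
Step 9. [r8c3∈{3,8}] row 8 places 8 nowhere but r8c3. So r8c3=8.
Step 10. [r3c3∈{4}] nothing but 4 survives at r3c3. So r3c3=4.
Step 11. [r5c1∈{3,9}] across row 5, 3 lands solely at r5c1. So r5c1=3.
Step 12. [r2c7∈{5,7}] across row 2, 7 lands solely at r2c7, so r2c7=7.
Step 13. [r6c1∈{9}] r6c1 is down to just 9 ⇒ r6c1=9.
Step 14. [r9c4∈{4,7}] r9c4 is the only open cell in col 4 admitting 4. So r9c4=4.
Step 15. [r5c9∈{1}] r5c9's peers cover all but 1. So r5c9=1.
Step 16. [r5c8∈{4}] r5c8 is down to just 4. So r5c8=4.
Step 17. [r9c8∈{2,3}] row 9 places 2 nowhere but r9c8 ⇒ r9c8=2.
Step 18. [r5c2∈{6}] only 6 remains possible at r5c2 ⇒ r5c2=6.
Step 19. [r2c3∈{9}] only 9 remains possible at r2c3 ⇒ r2c3=9.
Step 20. [r2c9∈{8}] only 8 remains possible at r2c9. So r2c9=8.
Step 21. [r9c5∈{8}] r9c5's peers cover all but 8. So r9c5=8.
Step 22. [r2c8∈{5}] r2c8 is down to just 5, so r2c8=5.
Step 23. [r6c7∈{5}] nothing but 5 survives at r6c7 ⇒ r6c7=5.
Step 24. [r6c2∈{4}] only 4 remains possible at r6c2, so r6c2=4.
Step 25. [r1c8∈{3}] only 3 remains possible at r1c8, so r1c8=3.
Step 26. [r1c3∈{6}] only 6 remains possible at r1c3, so r1c3=6.
Step 27. [r1c4∈{7}] r1c4's peers cover all but 7 ⇒ r1c4=7.
Step 28. [r1c5∈{1}] nothing but 1 survives at r1c5 ⇒ r1c5=1.
Step 29. [r6c5∈{2}] nothing but 2 survives at r6c5, so r6c5=2.
Step 30. [r9c6∈{7}] only 7 remains possible at r9c6, so r9c6=7.
Step 31. [r2c5∈{4}] r2c5 has the single candidate 4 ⇒ r2c5=4.
Step 32. [r3c2∈{7}] r3c2 is down to just 7, so r3c2=7.
Step 33. [r6c6∈{3}] only 3 remains possible at r6c6, so r6c6=3.
Step 34. [r9c3∈{3}] r9c3 is down to just 3. So r9c3=3.
Step 35. [r9c2∈{1}] nothing but 1 survives at r9c2, so r9c2=1.
Step 36. [r3c1∈{2}] r3c1's peers cover all but 2, so r3c1=2.
Step 37. [r7c5∈{6}] nothing but 6 survives at r7c5 ⇒ r7c5=6.
Step 38. [r4c5∈{9}] r4c5 has the single candidate 9 ⇒ r4c5=9.
Step 39. [r3c7∈{1}] nothing but 1 survives at r3c7. So r3c7=1.
Step 40. [r8c4∈{9}] r8c4 is down to just 9 ⇒ r8c4=9.
Step 41. [r5c7∈{9}] nothing but 9 survives at r5c7. So r5c7=9.
Step 42. [r8c7∈{3}] nothing but 3 survives at r8c7, so r8c7=3.

Answer: 8 5 6 7 1 9 4 3 2 / 1 3 9 2 4 6 7 5 8 / 2 7 4 5 3 8 1 9 6 / 7 8 5 1 9 4 2 6 3 / 3 6 2 8 7 5 9 4 1 / 9 4 1 6 2 3 5 8 7 / 4 9 7 3 6 2 8 1 5 / 6 2 8 9 5 1 3 7 4 / 5 1 3 4 8 7 6 2 9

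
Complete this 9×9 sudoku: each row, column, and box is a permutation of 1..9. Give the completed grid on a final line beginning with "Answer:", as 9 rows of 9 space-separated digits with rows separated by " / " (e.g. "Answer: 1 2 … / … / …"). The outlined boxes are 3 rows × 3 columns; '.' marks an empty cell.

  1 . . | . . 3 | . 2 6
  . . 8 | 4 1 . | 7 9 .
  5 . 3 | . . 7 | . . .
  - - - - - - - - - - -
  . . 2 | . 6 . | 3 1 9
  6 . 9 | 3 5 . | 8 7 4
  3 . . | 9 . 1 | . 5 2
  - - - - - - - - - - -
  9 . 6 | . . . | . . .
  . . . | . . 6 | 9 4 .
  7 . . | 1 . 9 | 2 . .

Step 1. [r4c2∈{4,5,7,8}] in row 4, 5 fits only at r4c2. So r4c2=5.
Step 2. [r3c8∈{8}] r3c8's peers cover all but 8. So r3c8=8.
Step 3. [r7c8∈{3}] only 3 remains possible at r7c8 ⇒ r7c8=3.
Step 4. [r2c1∈{2}] r2c1 is down to just 2 ⇒ r2c1=2.
Step 5. [r8c1∈{8}] nothing but 8 survives at r8c1. So r8c1=8.
Step 6. [r8c3∈{1,5}] col 3 places 1 nowhere but r8c3. So r8c3=1.
Step 7. [r4c4∈{7,8}] 7 has one home in row 4: r4c4, so r4c4=7.
Step 8. [r6c2∈{4,7,8}] r6c2 is the only open cell in col 2 admitting 8. So r6c2=8.
Step 9. [r6c5∈{4}] r6c5's peers cover all but 4 ⇒ r6c5=4.
Step 10. [r7c6∈{2,4,5,8}] in col 6, 4 fits only at r7c6, so r7c6=4.
Step 11. [r7c2∈{2}] r7c2's peers cover all but 2, so r7c2=2.
Step 12. [r1c2∈{4,7,9}] 7 has one home in col 2: r1c2. So r1c2=7.
Step 13. [r3c2∈{4,6,9}] r3c2 is the only open cell in col 2 admitting 9, so r3c2=9.
Step 14. [r3c5∈{2}] only 2 remains possible at r3c5. So r3c5=2.
Step 15. [r8c2∈{3}] r8c2's peers cover all but 3, so r8c2=3.
Step 16. [r3c9∈{1}] nothing but 1 survives at r3c9. So r3c9=1.
Step 17. [r9c3∈{4,5}] 5 has one home in col 3: r9c3, so r9c3=5.
Step 18. [r2c6∈{5}] r2c6 is down to just 5 ⇒ r2c6=5.
Step 19. [r8c5∈{7}] r8c5's peers cover all but 7 ⇒ r8c5=7.
Step 20. [r7c5∈{8}] nothing but 8 survives at r7c5, so r7c5=8.
Step 21. [r8c9∈{5}] r8c9 has the single candidate 5 ⇒ r8c9=5.
Step 22. [r3c7∈{4}] r3c7 has the single candidate 4. So r3c7=4.
Step 23. [r4c6∈{8}] r4c6 is down to just 8 ⇒ r4c6=8.
Step 24. [r8c4∈{2}] r8c4 is down to just 2 ⇒ r8c4=2.
Step 25. [r3c4∈{6}] r3c4 has the single candidate 6 ⇒ r3c4=6.
Step 26. [r2c9∈{3}] nothing but 3 survives at r2c9. So r2c9=3.
Step 27. [r7c9∈{7}] only 7 remains possible at r7c9 ⇒ r7c9=7.
Step 28. [r6c3∈{7}] only 7 remains possible at r6c3. So r6c3=7.
Step 29. [r6c7∈{6}] r6c7's peers cover all but 6, so r6c7=6.
Step 30. [r1c7∈{5}] only 5 remains possible at r1c7. So r1c7=5.
Step 31. [r9c8∈{6}] r9c8 has the single candidate 6 ⇒ r9c8=6.
Step 32. [r4c1∈{4}] r4c1 is down to just 4. So r4c1=4.
Step 33. [r1c3∈{4}] r1c3 is down to just 4, so r1c3=4.
Step 34. [r7c7∈{1}] r7c7 has the single candidate 1. So r7c7=1.
Step 35. [r9c5∈{3}] r9c5 has the single candidate 3 ⇒ r9c5=3.
Step 36. [r9c9∈{8}] only 8 remains possible at r9c9. So r9c9=8.
Step 37. [r1c5∈{9}] r1c5 is down to just 9. So r1c5=9.
Step 38. [r5c6∈{2}] only 2 remains possible at r5c6. So r5c6=2.
Step 39. [r5c2∈{1}] nothing but 1 survives at r5c2 ⇒ r5c2=1.
Step 40. [r1c4∈{8}] r1c4 is down to just 8. So r1c4=8.
Step 41. [r9c2∈{4}] r9c2 has the single candidate 4. So r9c2=4.
Step 42. [r7c4∈{5}] nothing but 5 survives at r7c4 ⇒ r7c4=5.
Step 43. [r2c2∈{6}] r2c2 has the single candidate 6, so r2c2=6.

Answer: 1 7 4 8 9 3 5 2 6 / 2 6 8 4 1 5 7 9 3 / 5 9 3 6 2 7 4 8 1 / 4 5 2 7 6 8 3 1 9 / 6 1 9 3 5 2 8 7 4 / 3 8 7 9 4 1 6 5 2 / 9 2 6 5 8 4 1 3 7 / 8 3 1 2 7 6 9 4 5 / 7 4 5 1 3 9 2 6 8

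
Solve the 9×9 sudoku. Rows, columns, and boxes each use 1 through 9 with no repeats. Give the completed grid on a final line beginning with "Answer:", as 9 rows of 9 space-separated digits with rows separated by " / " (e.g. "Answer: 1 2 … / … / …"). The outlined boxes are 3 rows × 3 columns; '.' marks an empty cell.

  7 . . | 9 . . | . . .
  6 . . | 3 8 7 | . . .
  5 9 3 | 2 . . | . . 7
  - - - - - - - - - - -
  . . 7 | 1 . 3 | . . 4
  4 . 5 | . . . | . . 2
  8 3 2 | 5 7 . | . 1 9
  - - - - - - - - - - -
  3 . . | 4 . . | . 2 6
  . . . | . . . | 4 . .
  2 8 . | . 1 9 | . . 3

Step 1. [r6c7∈{6}] r6c7 has the single candidate 6, so r6c7=6.
Step 2. [r8c1∈{1,9}] 1 has one home in col 1: r8c1, so r8c1=1.
Step 3. [r7c7∈{1,5,7,8,9}] r7c7 is the only open cell in row 7 admitting 1, so r7c7=1.
Step 4. [r3c7∈{8}] r3c7's peers cover all but 8, so r3c7=8.
Step 5. [r7c5∈{5}] nothing but 5 survives at r7c5. So r7c5=5.
Step 6. [r1c6∈{1,4,5,6}] col 6 places 5 nowhere but r1c6, so r1c6=5.
Step 7. [r8c8∈{5,7,8,9}] across box 9, 9 lands solely at r8c8, so r8c8=9.
Step 8. [r8c3∈{6}] r8c3 is down to just 6, so r8c3=6.
Step 9. [r5c2∈{1,6}] r5c2 is the only open cell in row 5 admitting 1, so r5c2=1.
Step 10. [r4c5∈{2,6,9}] 2 has one home in row 4: r4c5 ⇒ r4c5=2.
Step 11. [r7c6∈{8}] only 8 remains possible at r7c6, so r7c6=8.
Step 12. [r5c6∈{6}] nothing but 6 survives at r5c6. So r5c6=6.
Step 13. [r4c7∈{5}] r4c7 has the single candidate 5. So r4c7=5.
Step 14. [r9c7∈{7}] only 7 remains possible at r9c7. So r9c7=7.
Step 15. [r1c9∈{1}] r1c9 is down to just 1 ⇒ r1c9=1.
Step 16. [r9c8∈{5}] r9c8 has the single candidate 5 ⇒ r9c8=5.
Step 17. [r2c8∈{4}] r2c8 has the single candidate 4 ⇒ r2c8=4.
Step 18. [r1c2∈{2,4}] 4 has one home in col 2: r1c2. So r1c2=4.
Step 19. [r3c5∈{4,6}] r3c5 is the only open cell in col 5 admitting 4, so r3c5=4.
Step 20. [r5c8∈{3,7,8}] r5c8 is the only open cell in row 5 admitting 7 ⇒ r5c8=7.
Step 21. [r1c8∈{3,6}] col 8 places 3 nowhere but r1c8, so r1c8=3.
Step 22. [r2c7∈{2,9}] row 2 places 9 nowhere but r2c7, so r2c7=9.
Step 23. [r7c2∈{7}] r7c2 is down to just 7. So r7c2=7.
Step 24. [r5c7∈{3}] r5c7 has the single candidate 3, so r5c7=3.
Step 25. [r3c8∈{6}] only 6 remains possible at r3c8 ⇒ r3c8=6.
Step 26. [r2c3∈{1}] r2c3 has the single candidate 1 ⇒ r2c3=1.
Step 27. [r8c5∈{3}] r8c5's peers cover all but 3. So r8c5=3.
Step 28. [r4c2∈{6}] r4c2's peers cover all but 6, so r4c2=6.
Step 29. [r1c3∈{8}] only 8 remains possible at r1c3 ⇒ r1c3=8.
Step 30. [r8c9∈{8}] r8c9's peers cover all but 8 ⇒ r8c9=8.
Step 31. [r8c2∈{5}] nothing but 5 survives at r8c2, so r8c2=5.
Step 32. [r4c8∈{8}] r4c8 is down to just 8. So r4c8=8.
Step 33. [r7c3∈{9}] r7c3's peers cover all but 9 ⇒ r7c3=9.
Step 34. [r2c2∈{2}] nothing but 2 survives at r2c2. So r2c2=2.
Step 35. [r8c4∈{7}] nothing but 7 survives at r8c4, so r8c4=7.
Step 36. [r8c6∈{2}] nothing but 2 survives at r8c6 ⇒ r8c6=2.
Step 37. [r4c1∈{9}] only 9 remains possible at r4c1, so r4c1=9.
Step 38. [r3c6∈{1}] r3c6 has the single candidate 1 ⇒ r3c6=1.
Step 39. [r9c3∈{4}] only 4 remains possible at r9c3 ⇒ r9c3=4.
Step 40. [r5c4∈{8}] nothing but 8 survives at r5c4. So r5c4=8.
Step 41. [r1c5∈{6}] nothing but 6 survives at r1c5, so r1c5=6.
Step 42. [r2c9∈{5}] r2c9 is down to just 5, so r2c9=5.
Step 43. [r6c6∈{4}] only 4 remains possible at r6c6, so r6c6=4.
Step 44. [r9c4∈{6}] nothing but 6 survives at r9c4, so r9c4=6.
Step 45. [r5c5∈{9}] r5c5 is down to just 9. So r5c5=9.
Step 46. [r1c7∈{2}] r1c7's peers cover all but 2. So r1c7=2.

Answer: 7 4 8 9 6 5 2 3 1 / 6 2 1 3 8 7 9 4 5 / 5 9 3 2 4 1 8 6 7 / 9 6 7 1 2 3 5 8 4 / 4 1 5 8 9 6 3 7 2 / 8 3 2 5 7 4 6 1 9 / 3 7 9 4 5 8 1 2 6 / 1 5 6 7 3 2 4 9 8 / 2 8 4 6 1 9 7 5 3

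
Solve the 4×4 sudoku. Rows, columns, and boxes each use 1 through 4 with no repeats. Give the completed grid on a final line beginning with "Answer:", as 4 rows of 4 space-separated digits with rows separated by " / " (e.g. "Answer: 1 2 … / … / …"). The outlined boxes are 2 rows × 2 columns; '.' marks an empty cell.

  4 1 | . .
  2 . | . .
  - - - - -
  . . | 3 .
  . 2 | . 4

Step 1. [r4c3∈{1}] r4c3's peers cover all but 1, so r4c3=1.
Step 2. [r1c4∈{2,3}] r1c4 is the only open cell in row 1 admitting 3. So r1c4=3.
Step 3. [r2c2∈{3}] r2c2's peers cover all but 3. So r2c2=3.
Step 4. [r2c4∈{1}] nothing but 1 survives at r2c4. So r2c4=1.
Step 5. [r3c4∈{2}] nothing but 2 survives at r3c4. So r3c4=2.
Step 6. [r3c2∈{4}] r3c2 has the single candidate 4 ⇒ r3c2=4.
Step 7. [r1c3∈{2}] only 2 remains possible at r1c3, so r1c3=2.
Step 8. [r4c1∈{3}] r4c1's peers cover all but 3. So r4c1=3.
Step 9. [r2c3∈{4}] only 4 remains possible at r2c3. So r2c3=4.
Step 10. [r3c1∈{1}] nothing but 1 survives at r3c1, so r3c1=1.

Answer: 4 1 2 3 / 2 3 4 1 / 1 4 3 2 / 3 2 1 4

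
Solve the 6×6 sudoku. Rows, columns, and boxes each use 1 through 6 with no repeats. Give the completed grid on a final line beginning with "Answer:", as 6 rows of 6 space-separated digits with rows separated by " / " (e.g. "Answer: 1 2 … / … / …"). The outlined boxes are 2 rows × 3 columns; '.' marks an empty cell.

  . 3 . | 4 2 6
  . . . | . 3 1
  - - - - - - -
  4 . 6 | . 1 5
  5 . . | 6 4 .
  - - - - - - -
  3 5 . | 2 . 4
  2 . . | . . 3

Step 1. [r5c3∈{1}] r5c3's peers cover all but 1, so r5c3=1.
Step 2. [r3c2∈{2}] r3c2's peers cover all but 2. So r3c2=2.
Step 3. [r6c2∈{4,6}] in box 5, 6 fits only at r6c2. So r6c2=6.
Step 4. [r2c4∈{5}] r2c4's peers cover all but 5, so r2c4=5.
Step 5. [r6c3∈{4}] r6c3 is down to just 4 ⇒ r6c3=4.
Step 6. [r1c1∈{1}] nothing but 1 survives at r1c1. So r1c1=1.
Step 7. [r1c3∈{5}] nothing but 5 survives at r1c3, so r1c3=5.
Step 8. [r6c5∈{5}] r6c5's peers cover all but 5, so r6c5=5.
Step 9. [r2c3∈{2}] r2c3 has the single candidate 2 ⇒ r2c3=2.
Step 10. [r4c2∈{1}] only 1 remains possible at r4c2 ⇒ r4c2=1.
Step 11. [r6c4∈{1}] r6c4 has the single candidate 1. So r6c4=1.
Step 12. [r4c3∈{3}] r4c3's peers cover all but 3 ⇒ r4c3=3.
Step 13. [r5c5∈{6}] r5c5's peers cover all but 6 ⇒ r5c5=6.
Step 14. [r2c1∈{6}] nothing but 6 survives at r2c1 ⇒ r2c1=6.
Step 15. [r3c4∈{3}] r3c4 is down to just 3. So r3c4=3.
Step 16. [r4c6∈{2}] r4c6 has the single candidate 2, so r4c6=2.
Step 17. [r2c2∈{4}] nothing but 4 survives at r2c2. So r2c2=4.

Answer: 1 3 5 4 2 6 / 6 4 2 5 3 1 / 4 2 6 3 1 5 / 5 1 3 6 4 2 / 3 5 1 2 6 4 / 2 6 4 1 5 3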